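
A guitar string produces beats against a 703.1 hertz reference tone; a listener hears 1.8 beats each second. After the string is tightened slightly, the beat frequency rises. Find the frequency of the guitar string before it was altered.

704.9 Hz

|f − 703.1| = 1.8, so the guitar string was at either 701.3 Hz or 704.9 Hz.
Increasing tension raises a string's frequency; the adjustment raises the guitar string's frequency.
The beat rate rose, so the adjustment moved the guitar string further from 703.1 Hz — it was already above the reference.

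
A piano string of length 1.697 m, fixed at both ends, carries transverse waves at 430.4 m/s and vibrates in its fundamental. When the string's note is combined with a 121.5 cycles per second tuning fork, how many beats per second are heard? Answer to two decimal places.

5.31 Hz

For a string fixed at both ends, f_n = n·v/(2L) = 1·430.4/(2·1.697) = 126.8120 Hz.
f_beat = |126.8120 − 121.5| = 5.31 Hz.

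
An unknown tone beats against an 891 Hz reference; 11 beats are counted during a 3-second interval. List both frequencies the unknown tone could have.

887.3333 Hz or 894.6667 Hz

Beat frequency = 11/3 = 3.6667 Hz.
|f − 891| = 3.6667, so f = 891 ± 3.6667.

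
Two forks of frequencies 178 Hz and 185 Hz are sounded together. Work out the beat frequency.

f_beat = |f₁ − f₂|.
|178 − 185| = 7 Hz.

7 Hz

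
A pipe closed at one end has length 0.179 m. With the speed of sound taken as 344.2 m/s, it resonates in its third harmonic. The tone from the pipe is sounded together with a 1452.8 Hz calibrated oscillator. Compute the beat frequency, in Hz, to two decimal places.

10.62 Hz

Closed pipe (odd harmonics): f_n = n·v/(4L) = 3·344.2/(4·0.179) = 1442.1788 Hz.
f_beat = |1442.1788 − 1452.8| = 10.62 Hz.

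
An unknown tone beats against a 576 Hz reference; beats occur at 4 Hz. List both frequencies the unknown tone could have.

572 Hz or 580 Hz

|f − 576| = 4, so f = 576 ± 4.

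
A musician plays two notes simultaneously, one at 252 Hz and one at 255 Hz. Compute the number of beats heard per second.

f_beat = |f₁ − f₂|.
|252 − 255| = 3 Hz.

3 Hz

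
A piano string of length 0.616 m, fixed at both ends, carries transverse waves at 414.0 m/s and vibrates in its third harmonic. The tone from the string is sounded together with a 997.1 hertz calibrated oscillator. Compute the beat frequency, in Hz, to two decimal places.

For a string fixed at both ends, f_n = n·v/(2L) = 3·414.0/(2·0.616) = 1008.1169 Hz.
f_beat = |1008.1169 − 997.1| = 11.02 Hz.

11.02 Hz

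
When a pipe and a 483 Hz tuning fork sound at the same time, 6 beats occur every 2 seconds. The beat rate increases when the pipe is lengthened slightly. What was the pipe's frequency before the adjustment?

480 Hz

Beat frequency = 6/2 = 3 Hz.
|f − 483| = 3, so the pipe was at either 480 Hz or 486 Hz.
A longer pipe has a lower fundamental; the adjustment lowers the pipe's frequency.
The beat rate rose, so the adjustment moved the pipe further from 483 Hz — it was already below the reference.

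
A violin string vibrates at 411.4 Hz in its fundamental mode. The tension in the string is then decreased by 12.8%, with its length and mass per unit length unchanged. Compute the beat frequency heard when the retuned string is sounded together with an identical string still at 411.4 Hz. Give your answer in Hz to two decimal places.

27.23 Hz

For a string, f ∝ √T, so the new frequency is 411.4·√0.872 = 384.1692 Hz.
f_beat = |384.1692 − 411.4| = 27.23 Hz.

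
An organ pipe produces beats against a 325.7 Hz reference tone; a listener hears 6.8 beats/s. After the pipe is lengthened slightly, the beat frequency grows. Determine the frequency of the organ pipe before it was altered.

|f − 325.7| = 6.8, so the organ pipe was at either 318.9 Hz or 332.5 Hz.
A longer pipe has a lower fundamental; the adjustment lowers the organ pipe's frequency.
The beat rate rose, so the adjustment moved the organ pipe further from 325.7 Hz — it was already below the reference.

318.9 Hz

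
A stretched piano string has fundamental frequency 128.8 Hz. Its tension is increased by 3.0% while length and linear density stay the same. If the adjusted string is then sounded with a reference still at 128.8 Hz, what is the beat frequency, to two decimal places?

For a string, f ∝ √T, so the new frequency is 128.8·√1.030 = 130.7177 Hz.
f_beat = |130.7177 − 128.8| = 1.92 Hz.

1.92 Hz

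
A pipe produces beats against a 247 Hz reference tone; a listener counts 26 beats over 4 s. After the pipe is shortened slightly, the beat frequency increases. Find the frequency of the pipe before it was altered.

Beat frequency = 26/4 = 6.5 Hz.
|f − 247| = 6.5, so the pipe was at either 240.5 Hz or 253.5 Hz.
A shorter pipe has a higher fundamental; the adjustment raises the pipe's frequency.
The beat rate rose, so the adjustment moved the pipe further from 247 Hz — it was already above the reference.

253.5 Hz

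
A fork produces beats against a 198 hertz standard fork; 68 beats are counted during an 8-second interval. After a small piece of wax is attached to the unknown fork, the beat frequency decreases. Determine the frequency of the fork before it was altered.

206.5 Hz

Beat frequency = 68/8 = 8.5 Hz.
|f − 198| = 8.5, so the fork was at either 189.5 Hz or 206.5 Hz.
Loading a fork with wax lowers its frequency; the adjustment lowers the fork's frequency.
The beat rate fell, so the adjustment moved the fork toward 198 Hz — it must have started above the reference.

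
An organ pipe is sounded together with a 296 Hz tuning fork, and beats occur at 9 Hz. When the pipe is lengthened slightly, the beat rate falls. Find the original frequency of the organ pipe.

305 Hz

|f − 296| = 9, so the organ pipe was at either 287 Hz or 305 Hz.
A longer pipe has a lower fundamental; the adjustment lowers the organ pipe's frequency.
The beat rate fell, so the adjustment moved the organ pipe toward 296 Hz — it must have started above the reference.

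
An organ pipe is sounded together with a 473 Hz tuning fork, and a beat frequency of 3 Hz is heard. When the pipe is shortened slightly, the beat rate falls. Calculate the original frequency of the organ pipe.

|f − 473| = 3, so the organ pipe was at either 470 Hz or 476 Hz.
A shorter pipe has a higher fundamental; the adjustment raises the organ pipe's frequency.
The beat rate fell, so the adjustment moved the organ pipe toward 473 Hz — it must have started below the reference.

470 Hz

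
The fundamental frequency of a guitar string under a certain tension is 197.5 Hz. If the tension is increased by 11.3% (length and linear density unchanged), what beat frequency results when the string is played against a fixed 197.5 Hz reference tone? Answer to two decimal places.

10.86 Hz

For a string, f ∝ √T, so the new frequency is 197.5·√1.113 = 208.3602 Hz.
f_beat = |208.3602 − 197.5| = 10.86 Hz.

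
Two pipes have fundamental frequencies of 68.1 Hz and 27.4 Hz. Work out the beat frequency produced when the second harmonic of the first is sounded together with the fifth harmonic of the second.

0.8 Hz

Second harmonic of the first: 2·68.1 = 136.2 Hz.
Fifth harmonic of the second: 5·27.4 = 137.0 Hz.
f_beat = |136.2 − 137.0| = 0.8 Hz.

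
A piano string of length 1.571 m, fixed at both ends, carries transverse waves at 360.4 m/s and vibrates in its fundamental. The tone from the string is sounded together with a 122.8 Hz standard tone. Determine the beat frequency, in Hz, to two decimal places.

8.10 Hz

For a string fixed at both ends, f_n = n·v/(2L) = 1·360.4/(2·1.571) = 114.7040 Hz.
f_beat = |114.7040 − 122.8| = 8.10 Hz.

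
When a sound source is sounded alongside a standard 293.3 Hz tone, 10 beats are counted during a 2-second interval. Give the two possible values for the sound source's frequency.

Beat frequency = 10/2 = 5 Hz.
|f − 293.3| = 5, so f = 293.3 ± 5.

288.3 Hz or 298.3 Hz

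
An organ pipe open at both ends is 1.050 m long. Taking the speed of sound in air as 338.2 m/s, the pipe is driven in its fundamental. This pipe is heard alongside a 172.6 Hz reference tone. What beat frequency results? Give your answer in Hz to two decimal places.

Open pipe: f_n = n·v/(2L) = 1·338.2/(2·1.050) = 161.0476 Hz.
f_beat = |161.0476 − 172.6| = 11.55 Hz.

11.55 Hz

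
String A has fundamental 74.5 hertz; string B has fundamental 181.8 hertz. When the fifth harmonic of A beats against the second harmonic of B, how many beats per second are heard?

8.9 Hz

Fifth harmonic of the first: 5·74.5 = 372.5 Hz.
Second harmonic of the second: 2·181.8 = 363.6 Hz.
f_beat = |372.5 − 363.6| = 8.9 Hz.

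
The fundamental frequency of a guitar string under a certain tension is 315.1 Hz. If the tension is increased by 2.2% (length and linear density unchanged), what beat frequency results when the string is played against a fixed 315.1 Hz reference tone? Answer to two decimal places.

For a string, f ∝ √T, so the new frequency is 315.1·√1.022 = 318.5472 Hz.
f_beat = |318.5472 − 315.1| = 3.45 Hz.

3.45 Hz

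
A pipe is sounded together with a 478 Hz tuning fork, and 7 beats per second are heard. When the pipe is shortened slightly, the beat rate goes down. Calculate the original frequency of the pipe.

471 Hz

|f − 478| = 7, so the pipe was at either 471 Hz or 485 Hz.
A shorter pipe has a higher fundamental; the adjustment raises the pipe's frequency.
The beat rate fell, so the adjustment moved the pipe toward 478 Hz — it must have started below the reference.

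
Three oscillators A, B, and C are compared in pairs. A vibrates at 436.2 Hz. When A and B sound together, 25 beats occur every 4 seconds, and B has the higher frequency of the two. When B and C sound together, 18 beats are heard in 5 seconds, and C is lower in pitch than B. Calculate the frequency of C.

438.85 Hz

A–B: Beat frequency = 25/4 = 6.25 Hz.
B is above A, so f_B = 436.2 + 6.25 = 442.45 Hz.
B–C: Beat frequency = 18/5 = 3.6 Hz.
C is below B, so f_C = 442.45 − 3.6 = 438.85 Hz.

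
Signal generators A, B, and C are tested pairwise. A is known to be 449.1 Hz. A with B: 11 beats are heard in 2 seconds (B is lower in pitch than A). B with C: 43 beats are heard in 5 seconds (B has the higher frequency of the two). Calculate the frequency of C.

435 Hz

A–B: Beat frequency = 11/2 = 5.5 Hz.
B is below A, so f_B = 449.1 − 5.5 = 443.6 Hz.
B–C: Beat frequency = 43/5 = 8.6 Hz.
C is below B, so f_C = 443.6 − 8.6 = 435 Hz.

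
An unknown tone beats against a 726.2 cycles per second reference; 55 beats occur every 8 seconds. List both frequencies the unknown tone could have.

719.325 Hz or 733.075 Hz

Beat frequency = 55/8 = 6.875 Hz.
|f − 726.2| = 6.875, so f = 726.2 ± 6.875.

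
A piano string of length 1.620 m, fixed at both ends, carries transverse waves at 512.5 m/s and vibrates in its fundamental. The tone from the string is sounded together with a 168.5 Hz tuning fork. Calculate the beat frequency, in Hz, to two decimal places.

10.32 Hz

For a string fixed at both ends, f_n = n·v/(2L) = 1·512.5/(2·1.620) = 158.1790 Hz.
f_beat = |158.1790 − 168.5| = 10.32 Hz.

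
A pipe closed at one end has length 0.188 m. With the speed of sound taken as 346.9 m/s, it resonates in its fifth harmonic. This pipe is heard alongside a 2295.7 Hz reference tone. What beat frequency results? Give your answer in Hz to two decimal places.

10.82 Hz

Closed pipe (odd harmonics): f_n = n·v/(4L) = 5·346.9/(4·0.188) = 2306.5160 Hz.
f_beat = |2306.5160 − 2295.7| = 10.82 Hz.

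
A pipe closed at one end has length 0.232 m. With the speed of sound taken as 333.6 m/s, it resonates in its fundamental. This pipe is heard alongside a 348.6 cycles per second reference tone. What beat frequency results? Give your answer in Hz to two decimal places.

Closed pipe (odd harmonics): f_n = n·v/(4L) = 1·333.6/(4·0.232) = 359.4828 Hz.
f_beat = |359.4828 − 348.6| = 10.88 Hz.

10.88 Hz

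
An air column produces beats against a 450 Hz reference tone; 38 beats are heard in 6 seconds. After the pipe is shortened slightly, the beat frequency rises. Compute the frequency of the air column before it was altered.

456.3333 Hz

Beat frequency = 38/6 = 6.3333 Hz.
|f − 450| = 6.3333, so the air column was at either 443.6667 Hz or 456.3333 Hz.
A shorter pipe has a higher fundamental; the adjustment raises the air column's frequency.
The beat rate rose, so the adjustment moved the air column further from 450 Hz — it was already above the reference.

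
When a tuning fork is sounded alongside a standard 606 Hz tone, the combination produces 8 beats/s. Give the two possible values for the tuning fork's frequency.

|f − 606| = 8, so f = 606 ± 8.

598 Hz or 614 Hz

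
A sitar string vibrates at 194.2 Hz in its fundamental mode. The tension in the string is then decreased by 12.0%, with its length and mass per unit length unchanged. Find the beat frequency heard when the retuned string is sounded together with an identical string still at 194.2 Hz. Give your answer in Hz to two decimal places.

For a string, f ∝ √T, so the new frequency is 194.2·√0.880 = 182.1757 Hz.
f_beat = |182.1757 − 194.2| = 12.02 Hz.

12.02 Hz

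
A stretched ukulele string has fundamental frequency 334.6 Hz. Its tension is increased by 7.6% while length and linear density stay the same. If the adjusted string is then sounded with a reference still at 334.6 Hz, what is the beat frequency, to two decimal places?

12.48 Hz

For a string, f ∝ √T, so the new frequency is 334.6·√1.076 = 347.0820 Hz.
f_beat = |347.0820 − 334.6| = 12.48 Hz.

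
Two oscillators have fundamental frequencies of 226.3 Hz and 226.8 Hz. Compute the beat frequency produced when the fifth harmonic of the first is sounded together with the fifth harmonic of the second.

2.5 Hz

Fifth harmonic of the first: 5·226.3 = 1131.5 Hz.
Fifth harmonic of the second: 5·226.8 = 1134.0 Hz.
f_beat = |1131.5 − 1134.0| = 2.5 Hz.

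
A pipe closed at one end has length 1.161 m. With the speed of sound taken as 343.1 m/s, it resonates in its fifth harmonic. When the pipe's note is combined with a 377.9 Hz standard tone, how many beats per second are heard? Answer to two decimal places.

8.50 Hz

Closed pipe (odd harmonics): f_n = n·v/(4L) = 5·343.1/(4·1.161) = 369.4014 Hz.
f_beat = |369.4014 − 377.9| = 8.50 Hz.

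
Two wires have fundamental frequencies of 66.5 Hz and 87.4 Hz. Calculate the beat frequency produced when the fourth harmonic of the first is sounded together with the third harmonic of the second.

Fourth harmonic of the first: 4·66.5 = 266.0 Hz.
Third harmonic of the second: 3·87.4 = 262.2 Hz.
f_beat = |266.0 − 262.2| = 3.8 Hz.

3.8 Hz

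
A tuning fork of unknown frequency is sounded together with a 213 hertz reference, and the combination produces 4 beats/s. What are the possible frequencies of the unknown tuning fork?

209 Hz or 217 Hz

|f − 213| = 4, so f = 213 ± 4.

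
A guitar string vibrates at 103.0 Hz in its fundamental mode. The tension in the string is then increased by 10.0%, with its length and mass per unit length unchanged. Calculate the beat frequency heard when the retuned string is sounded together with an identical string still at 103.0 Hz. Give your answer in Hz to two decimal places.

For a string, f ∝ √T, so the new frequency is 103.0·√1.100 = 108.0273 Hz.
f_beat = |108.0273 − 103.0| = 5.03 Hz.

5.03 Hz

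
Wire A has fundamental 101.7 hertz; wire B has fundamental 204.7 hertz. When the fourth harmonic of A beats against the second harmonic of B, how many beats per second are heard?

Fourth harmonic of the first: 4·101.7 = 406.8 Hz.
Second harmonic of the second: 2·204.7 = 409.4 Hz.
f_beat = |406.8 − 409.4| = 2.6 Hz.

2.6 Hz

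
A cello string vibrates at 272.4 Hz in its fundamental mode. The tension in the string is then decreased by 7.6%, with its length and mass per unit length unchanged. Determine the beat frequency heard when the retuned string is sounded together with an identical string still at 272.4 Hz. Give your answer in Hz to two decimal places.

10.56 Hz

For a string, f ∝ √T, so the new frequency is 272.4·√0.924 = 261.8443 Hz.
f_beat = |261.8443 − 272.4| = 10.56 Hz.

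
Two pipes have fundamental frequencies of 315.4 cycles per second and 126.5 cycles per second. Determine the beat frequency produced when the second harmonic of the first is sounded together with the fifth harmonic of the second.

Second harmonic of the first: 2·315.4 = 630.8 Hz.
Fifth harmonic of the second: 5·126.5 = 632.5 Hz.
f_beat = |630.8 − 632.5| = 1.7 Hz.

1.7 Hz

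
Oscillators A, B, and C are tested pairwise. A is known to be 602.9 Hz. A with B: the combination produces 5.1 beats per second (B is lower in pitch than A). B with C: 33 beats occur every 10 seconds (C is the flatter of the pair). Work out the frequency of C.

594.5 Hz

B is below A, so f_B = 602.9 − 5.1 = 597.8 Hz.
B–C: Beat frequency = 33/10 = 3.3 Hz.
C is below B, so f_C = 597.8 − 3.3 = 594.5 Hz.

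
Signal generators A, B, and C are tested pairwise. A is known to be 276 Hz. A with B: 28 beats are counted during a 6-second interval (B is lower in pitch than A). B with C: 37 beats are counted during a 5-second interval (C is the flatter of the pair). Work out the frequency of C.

263.9333 Hz

A–B: Beat frequency = 28/6 = 4.6667 Hz.
B is below A, so f_B = 276 − 4.6667 = 271.3333 Hz.
B–C: Beat frequency = 37/5 = 7.4 Hz.
C is below B, so f_C = 271.3333 − 7.4 = 263.9333 Hz.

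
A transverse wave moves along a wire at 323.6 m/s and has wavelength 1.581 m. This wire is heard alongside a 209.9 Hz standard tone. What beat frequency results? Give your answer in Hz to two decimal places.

5.22 Hz

Source frequency f = v/λ = 323.6/1.581 = 204.6806 Hz.
f_beat = |204.6806 − 209.9| = 5.22 Hz.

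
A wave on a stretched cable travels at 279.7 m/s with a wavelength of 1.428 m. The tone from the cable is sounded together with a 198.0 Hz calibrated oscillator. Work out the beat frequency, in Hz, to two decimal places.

2.13 Hz

Source frequency f = v/λ = 279.7/1.428 = 195.8683 Hz.
f_beat = |195.8683 − 198.0| = 2.13 Hz.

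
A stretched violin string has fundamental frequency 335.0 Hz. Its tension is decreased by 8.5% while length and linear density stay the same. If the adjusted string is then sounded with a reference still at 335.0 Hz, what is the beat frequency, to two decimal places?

14.55 Hz

For a string, f ∝ √T, so the new frequency is 335.0·√0.915 = 320.4464 Hz.
f_beat = |320.4464 − 335.0| = 14.55 Hz.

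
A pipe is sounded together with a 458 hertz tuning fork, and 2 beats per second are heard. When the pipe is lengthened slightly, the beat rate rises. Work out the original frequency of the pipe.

|f − 458| = 2, so the pipe was at either 456 Hz or 460 Hz.
A longer pipe has a lower fundamental; the adjustment lowers the pipe's frequency.
The beat rate rose, so the adjustment moved the pipe further from 458 Hz — it was already below the reference.

456 Hz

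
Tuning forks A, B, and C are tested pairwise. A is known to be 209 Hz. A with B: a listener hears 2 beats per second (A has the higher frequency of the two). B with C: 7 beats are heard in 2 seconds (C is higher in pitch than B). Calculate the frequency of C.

B is below A, so f_B = 209 − 2 = 207 Hz.
B–C: Beat frequency = 7/2 = 3.5 Hz.
C is above B, so f_C = 207 + 3.5 = 210.5 Hz.

210.5 Hz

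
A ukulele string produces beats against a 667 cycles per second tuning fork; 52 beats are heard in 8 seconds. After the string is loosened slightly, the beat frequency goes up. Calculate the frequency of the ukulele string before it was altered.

Beat frequency = 52/8 = 6.5 Hz.
|f − 667| = 6.5, so the ukulele string was at either 660.5 Hz or 673.5 Hz.
Reducing tension lowers a string's frequency; the adjustment lowers the ukulele string's frequency.
The beat rate rose, so the adjustment moved the ukulele string further from 667 Hz — it was already below the reference.

660.5 Hz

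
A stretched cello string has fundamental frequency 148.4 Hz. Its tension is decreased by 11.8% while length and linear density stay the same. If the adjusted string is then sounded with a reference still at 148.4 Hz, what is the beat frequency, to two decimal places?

9.03 Hz

For a string, f ∝ √T, so the new frequency is 148.4·√0.882 = 139.3696 Hz.
f_beat = |139.3696 − 148.4| = 9.03 Hz.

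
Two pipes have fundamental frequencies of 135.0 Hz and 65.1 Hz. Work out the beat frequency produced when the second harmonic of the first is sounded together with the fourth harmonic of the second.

Second harmonic of the first: 2·135.0 = 270.0 Hz.
Fourth harmonic of the second: 4·65.1 = 260.4 Hz.
f_beat = |270.0 − 260.4| = 9.6 Hz.

9.6 Hz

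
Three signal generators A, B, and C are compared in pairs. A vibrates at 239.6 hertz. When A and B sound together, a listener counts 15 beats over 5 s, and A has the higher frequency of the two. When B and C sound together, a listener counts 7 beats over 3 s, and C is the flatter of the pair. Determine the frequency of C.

A–B: Beat frequency = 15/5 = 3 Hz.
B is below A, so f_B = 239.6 − 3 = 236.6 Hz.
B–C: Beat frequency = 7/3 = 2.3333 Hz.
C is below B, so f_C = 236.6 − 2.3333 = 234.2667 Hz.

234.2667 Hz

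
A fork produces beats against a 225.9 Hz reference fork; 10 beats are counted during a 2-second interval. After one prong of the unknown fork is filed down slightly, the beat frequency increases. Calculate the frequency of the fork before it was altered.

Beat frequency = 10/2 = 5 Hz.
|f − 225.9| = 5, so the fork was at either 220.9 Hz or 230.9 Hz.
Filing a prong removes mass and raises the fork's frequency; the adjustment raises the fork's frequency.
The beat rate rose, so the adjustment moved the fork further from 225.9 Hz — it was already above the reference.

230.9 Hz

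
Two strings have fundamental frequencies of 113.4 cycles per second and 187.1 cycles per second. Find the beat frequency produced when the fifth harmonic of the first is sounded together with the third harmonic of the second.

Fifth harmonic of the first: 5·113.4 = 567.0 Hz.
Third harmonic of the second: 3·187.1 = 561.3 Hz.
f_beat = |567.0 − 561.3| = 5.7 Hz.

5.7 Hz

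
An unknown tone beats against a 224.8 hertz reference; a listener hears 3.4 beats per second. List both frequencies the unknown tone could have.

221.4 Hz or 228.2 Hz

|f − 224.8| = 3.4, so f = 224.8 ± 3.4.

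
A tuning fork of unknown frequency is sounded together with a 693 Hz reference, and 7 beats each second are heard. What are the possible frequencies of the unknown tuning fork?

|f − 693| = 7, so f = 693 ± 7.

686 Hz or 700 Hz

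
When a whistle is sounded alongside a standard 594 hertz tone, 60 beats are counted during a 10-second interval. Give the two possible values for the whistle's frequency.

588 Hz or 600 Hz

Beat frequency = 60/10 = 6 Hz.
|f − 594| = 6, so f = 594 ± 6.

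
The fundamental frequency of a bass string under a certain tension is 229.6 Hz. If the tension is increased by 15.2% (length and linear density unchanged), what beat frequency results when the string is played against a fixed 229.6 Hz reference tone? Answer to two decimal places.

16.83 Hz

For a string, f ∝ √T, so the new frequency is 229.6·√1.152 = 246.4326 Hz.
f_beat = |246.4326 − 229.6| = 16.83 Hz.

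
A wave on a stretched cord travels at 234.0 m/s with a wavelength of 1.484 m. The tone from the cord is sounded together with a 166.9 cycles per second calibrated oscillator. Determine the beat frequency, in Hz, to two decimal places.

9.22 Hz

Source frequency f = v/λ = 234.0/1.484 = 157.6819 Hz.
f_beat = |157.6819 − 166.9| = 9.22 Hz.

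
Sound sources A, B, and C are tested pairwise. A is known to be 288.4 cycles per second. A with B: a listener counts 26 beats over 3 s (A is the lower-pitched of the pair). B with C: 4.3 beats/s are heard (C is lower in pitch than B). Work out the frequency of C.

292.7667 Hz

A–B: Beat frequency = 26/3 = 8.6667 Hz.
B is above A, so f_B = 288.4 + 8.6667 = 297.0667 Hz.
C is below B, so f_C = 297.0667 − 4.3 = 292.7667 Hz.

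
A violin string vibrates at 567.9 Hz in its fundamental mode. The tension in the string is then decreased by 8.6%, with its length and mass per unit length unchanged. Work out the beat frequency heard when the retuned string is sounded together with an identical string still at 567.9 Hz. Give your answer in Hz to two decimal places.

24.97 Hz

For a string, f ∝ √T, so the new frequency is 567.9·√0.914 = 542.9314 Hz.
f_beat = |542.9314 − 567.9| = 24.97 Hz.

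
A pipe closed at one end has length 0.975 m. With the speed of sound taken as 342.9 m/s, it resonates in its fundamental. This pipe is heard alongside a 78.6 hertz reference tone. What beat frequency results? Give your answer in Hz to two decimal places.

9.32 Hz

Closed pipe (odd harmonics): f_n = n·v/(4L) = 1·342.9/(4·0.975) = 87.9231 Hz.
f_beat = |87.9231 − 78.6| = 9.32 Hz.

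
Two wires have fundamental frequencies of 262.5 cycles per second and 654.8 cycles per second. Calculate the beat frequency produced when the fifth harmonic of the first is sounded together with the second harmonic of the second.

2.9 Hz

Fifth harmonic of the first: 5·262.5 = 1312.5 Hz.
Second harmonic of the second: 2·654.8 = 1309.6 Hz.
f_beat = |1312.5 − 1309.6| = 2.9 Hz.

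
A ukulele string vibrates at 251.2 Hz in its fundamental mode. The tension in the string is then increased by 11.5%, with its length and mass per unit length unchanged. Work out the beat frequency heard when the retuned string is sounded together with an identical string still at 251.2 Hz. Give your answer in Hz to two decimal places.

For a string, f ∝ √T, so the new frequency is 251.2·√1.115 = 265.2510 Hz.
f_beat = |265.2510 − 251.2| = 14.05 Hz.

14.05 Hz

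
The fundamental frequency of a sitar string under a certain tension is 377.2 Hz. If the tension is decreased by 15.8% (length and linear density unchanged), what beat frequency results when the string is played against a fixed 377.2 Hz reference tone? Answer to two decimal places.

For a string, f ∝ √T, so the new frequency is 377.2·√0.842 = 346.1208 Hz.
f_beat = |346.1208 − 377.2| = 31.08 Hz.

31.08 Hz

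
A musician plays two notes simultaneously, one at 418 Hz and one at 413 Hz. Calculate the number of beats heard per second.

5 Hz

Beats arise from superposition of two nearby frequencies; the beat rate is |f₁ − f₂|.
|418 − 413| = 5 Hz.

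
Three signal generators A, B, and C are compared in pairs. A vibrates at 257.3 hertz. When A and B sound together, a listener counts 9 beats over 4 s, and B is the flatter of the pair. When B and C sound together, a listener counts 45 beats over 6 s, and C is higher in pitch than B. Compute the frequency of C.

262.55 Hz

A–B: Beat frequency = 9/4 = 2.25 Hz.
B is below A, so f_B = 257.3 − 2.25 = 255.05 Hz.
B–C: Beat frequency = 45/6 = 7.5 Hz.
C is above B, so f_C = 255.05 + 7.5 = 262.55 Hz.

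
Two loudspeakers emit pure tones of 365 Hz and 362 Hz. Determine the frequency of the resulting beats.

f_beat = |f₁ − f₂|.
|365 − 362| = 3 Hz.

3 Hz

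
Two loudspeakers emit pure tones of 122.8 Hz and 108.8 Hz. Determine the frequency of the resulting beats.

Beats arise from superposition of two nearby frequencies; the beat rate is |f₁ − f₂|.
|122.8 − 108.8| = 14 Hz.

14 Hz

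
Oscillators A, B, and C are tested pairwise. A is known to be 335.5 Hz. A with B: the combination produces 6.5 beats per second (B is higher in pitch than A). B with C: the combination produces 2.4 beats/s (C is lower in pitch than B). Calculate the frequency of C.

339.6 Hz

B is above A, so f_B = 335.5 + 6.5 = 342 Hz.
C is below B, so f_C = 342 − 2.4 = 339.6 Hz.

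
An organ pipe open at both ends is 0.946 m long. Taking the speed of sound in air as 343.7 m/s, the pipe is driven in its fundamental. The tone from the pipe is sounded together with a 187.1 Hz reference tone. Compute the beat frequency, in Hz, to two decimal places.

5.44 Hz

Open pipe: f_n = n·v/(2L) = 1·343.7/(2·0.946) = 181.6596 Hz.
f_beat = |181.6596 − 187.1| = 5.44 Hz.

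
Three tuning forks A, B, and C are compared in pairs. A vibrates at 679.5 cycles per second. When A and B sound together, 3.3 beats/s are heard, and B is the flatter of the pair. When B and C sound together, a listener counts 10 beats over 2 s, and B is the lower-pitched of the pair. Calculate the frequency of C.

681.2 Hz

B is below A, so f_B = 679.5 − 3.3 = 676.2 Hz.
B–C: Beat frequency = 10/2 = 5 Hz.
C is above B, so f_C = 676.2 + 5 = 681.2 Hz.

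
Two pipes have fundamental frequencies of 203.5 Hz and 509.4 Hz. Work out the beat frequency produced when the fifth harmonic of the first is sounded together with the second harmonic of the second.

1.3 Hz

Fifth harmonic of the first: 5·203.5 = 1017.5 Hz.
Second harmonic of the second: 2·509.4 = 1018.8 Hz.
f_beat = |1017.5 − 1018.8| = 1.3 Hz.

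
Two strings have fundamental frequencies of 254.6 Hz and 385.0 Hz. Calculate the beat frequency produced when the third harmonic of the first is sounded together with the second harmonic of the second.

Third harmonic of the first: 3·254.6 = 763.8 Hz.
Second harmonic of the second: 2·385.0 = 770.0 Hz.
f_beat = |763.8 − 770.0| = 6.2 Hz.

6.2 Hz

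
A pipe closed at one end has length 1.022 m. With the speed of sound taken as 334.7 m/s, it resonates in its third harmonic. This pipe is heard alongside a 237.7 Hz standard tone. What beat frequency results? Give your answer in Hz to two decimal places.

7.92 Hz

Closed pipe (odd harmonics): f_n = n·v/(4L) = 3·334.7/(4·1.022) = 245.6213 Hz.
f_beat = |245.6213 − 237.7| = 7.92 Hz.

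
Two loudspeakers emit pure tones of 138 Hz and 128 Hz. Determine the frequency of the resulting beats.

10 Hz

The beat frequency equals the magnitude of the frequency difference.
|138 − 128| = 10 Hz.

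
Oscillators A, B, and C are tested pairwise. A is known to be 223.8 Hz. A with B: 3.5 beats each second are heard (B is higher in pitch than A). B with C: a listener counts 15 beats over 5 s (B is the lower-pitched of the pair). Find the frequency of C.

230.3 Hz

B is above A, so f_B = 223.8 + 3.5 = 227.3 Hz.
B–C: Beat frequency = 15/5 = 3 Hz.
C is above B, so f_C = 227.3 + 3 = 230.3 Hz.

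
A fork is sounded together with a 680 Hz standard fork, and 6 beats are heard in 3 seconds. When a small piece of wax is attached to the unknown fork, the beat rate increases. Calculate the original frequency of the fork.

678 Hz

Beat frequency = 6/3 = 2 Hz.
|f − 680| = 2, so the fork was at either 678 Hz or 682 Hz.
Loading a fork with wax lowers its frequency; the adjustment lowers the fork's frequency.
The beat rate rose, so the adjustment moved the fork further from 680 Hz — it was already below the reference.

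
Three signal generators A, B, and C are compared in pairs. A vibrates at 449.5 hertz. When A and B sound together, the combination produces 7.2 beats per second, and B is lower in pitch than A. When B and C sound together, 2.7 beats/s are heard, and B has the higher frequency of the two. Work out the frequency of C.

439.6 Hz

B is below A, so f_B = 449.5 − 7.2 = 442.3 Hz.
C is below B, so f_C = 442.3 − 2.7 = 439.6 Hz.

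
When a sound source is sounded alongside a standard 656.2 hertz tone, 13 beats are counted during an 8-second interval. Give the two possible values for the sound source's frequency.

Beat frequency = 13/8 = 1.625 Hz.
|f − 656.2| = 1.625, so f = 656.2 ± 1.625.

654.575 Hz or 657.825 Hz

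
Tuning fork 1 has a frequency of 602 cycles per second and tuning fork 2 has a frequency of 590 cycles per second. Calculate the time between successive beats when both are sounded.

f_beat = |602 − 590| = 12 Hz.
Beat period T = 1 / f_beat = 1 / 12 s.

0.083 s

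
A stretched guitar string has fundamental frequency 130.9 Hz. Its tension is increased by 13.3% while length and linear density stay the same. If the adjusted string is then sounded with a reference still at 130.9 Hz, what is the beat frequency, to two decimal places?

8.43 Hz

For a string, f ∝ √T, so the new frequency is 130.9·√1.133 = 139.3332 Hz.
f_beat = |139.3332 − 130.9| = 8.43 Hz.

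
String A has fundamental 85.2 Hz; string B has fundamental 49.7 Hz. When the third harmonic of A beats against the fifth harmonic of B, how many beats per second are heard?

7.1 Hz

Third harmonic of the first: 3·85.2 = 255.6 Hz.
Fifth harmonic of the second: 5·49.7 = 248.5 Hz.
f_beat = |255.6 − 248.5| = 7.1 Hz.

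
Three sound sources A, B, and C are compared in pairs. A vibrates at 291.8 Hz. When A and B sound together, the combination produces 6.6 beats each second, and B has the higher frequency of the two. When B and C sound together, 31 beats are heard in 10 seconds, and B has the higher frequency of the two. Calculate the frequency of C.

B is above A, so f_B = 291.8 + 6.6 = 298.4 Hz.
B–C: Beat frequency = 31/10 = 3.1 Hz.
C is below B, so f_C = 298.4 − 3.1 = 295.3 Hz.

295.3 Hz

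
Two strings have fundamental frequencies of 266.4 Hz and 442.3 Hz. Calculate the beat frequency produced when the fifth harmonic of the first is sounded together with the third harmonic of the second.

Fifth harmonic of the first: 5·266.4 = 1332.0 Hz.
Third harmonic of the second: 3·442.3 = 1326.9 Hz.
f_beat = |1332.0 − 1326.9| = 5.1 Hz.

5.1 Hz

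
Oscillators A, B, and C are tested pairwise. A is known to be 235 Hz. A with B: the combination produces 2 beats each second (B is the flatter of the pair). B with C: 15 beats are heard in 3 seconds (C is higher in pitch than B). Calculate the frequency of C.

B is below A, so f_B = 235 − 2 = 233 Hz.
B–C: Beat frequency = 15/3 = 5 Hz.
C is above B, so f_C = 233 + 5 = 238 Hz.

238 Hz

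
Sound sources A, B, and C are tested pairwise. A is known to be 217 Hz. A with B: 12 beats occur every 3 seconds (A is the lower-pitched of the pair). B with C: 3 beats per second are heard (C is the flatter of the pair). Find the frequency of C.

A–B: Beat frequency = 12/3 = 4 Hz.
B is above A, so f_B = 217 + 4 = 221 Hz.
C is below B, so f_C = 221 − 3 = 218 Hz.

218 Hz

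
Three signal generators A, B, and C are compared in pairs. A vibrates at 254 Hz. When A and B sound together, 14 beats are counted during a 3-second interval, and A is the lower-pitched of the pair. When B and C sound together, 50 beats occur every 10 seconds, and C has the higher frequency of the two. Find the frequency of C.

A–B: Beat frequency = 14/3 = 4.6667 Hz.
B is above A, so f_B = 254 + 4.6667 = 258.6667 Hz.
B–C: Beat frequency = 50/10 = 5 Hz.
C is above B, so f_C = 258.6667 + 5 = 263.6667 Hz.

263.6667 Hz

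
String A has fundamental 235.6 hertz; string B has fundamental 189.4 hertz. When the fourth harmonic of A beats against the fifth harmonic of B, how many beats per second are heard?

Fourth harmonic of the first: 4·235.6 = 942.4 Hz.
Fifth harmonic of the second: 5·189.4 = 947.0 Hz.
f_beat = |942.4 − 947.0| = 4.6 Hz.

4.6 Hz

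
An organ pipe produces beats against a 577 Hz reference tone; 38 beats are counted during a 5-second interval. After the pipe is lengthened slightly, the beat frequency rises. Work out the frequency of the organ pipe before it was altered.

569.4 Hz

Beat frequency = 38/5 = 7.6 Hz.
|f − 577| = 7.6, so the organ pipe was at either 569.4 Hz or 584.6 Hz.
A longer pipe has a lower fundamental; the adjustment lowers the organ pipe's frequency.
The beat rate rose, so the adjustment moved the organ pipe further from 577 Hz — it was already below the reference.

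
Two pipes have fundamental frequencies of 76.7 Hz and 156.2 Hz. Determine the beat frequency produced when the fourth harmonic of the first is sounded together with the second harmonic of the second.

5.6 Hz

Fourth harmonic of the first: 4·76.7 = 306.8 Hz.
Second harmonic of the second: 2·156.2 = 312.4 Hz.
f_beat = |306.8 − 312.4| = 5.6 Hz.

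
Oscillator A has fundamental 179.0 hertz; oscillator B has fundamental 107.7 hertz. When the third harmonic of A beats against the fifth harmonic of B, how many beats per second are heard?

Third harmonic of the first: 3·179.0 = 537.0 Hz.
Fifth harmonic of the second: 5·107.7 = 538.5 Hz.
f_beat = |537.0 − 538.5| = 1.5 Hz.

1.5 Hz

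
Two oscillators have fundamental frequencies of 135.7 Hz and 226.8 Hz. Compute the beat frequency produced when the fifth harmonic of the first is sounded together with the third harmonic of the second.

Fifth harmonic of the first: 5·135.7 = 678.5 Hz.
Third harmonic of the second: 3·226.8 = 680.4 Hz.
f_beat = |678.5 − 680.4| = 1.9 Hz.

1.9 Hz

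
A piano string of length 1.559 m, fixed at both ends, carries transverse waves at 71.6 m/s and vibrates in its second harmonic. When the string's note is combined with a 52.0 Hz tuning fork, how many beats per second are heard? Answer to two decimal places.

For a string fixed at both ends, f_n = n·v/(2L) = 2·71.6/(2·1.559) = 45.9269 Hz.
f_beat = |45.9269 − 52.0| = 6.07 Hz.

6.07 Hz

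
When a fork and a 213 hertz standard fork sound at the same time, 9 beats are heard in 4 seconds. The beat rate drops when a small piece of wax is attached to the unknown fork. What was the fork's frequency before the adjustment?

Beat frequency = 9/4 = 2.25 Hz.
|f − 213| = 2.25, so the fork was at either 210.75 Hz or 215.25 Hz.
Loading a fork with wax lowers its frequency; the adjustment lowers the fork's frequency.
The beat rate fell, so the adjustment moved the fork toward 213 Hz — it must have started above the reference.

215.25 Hz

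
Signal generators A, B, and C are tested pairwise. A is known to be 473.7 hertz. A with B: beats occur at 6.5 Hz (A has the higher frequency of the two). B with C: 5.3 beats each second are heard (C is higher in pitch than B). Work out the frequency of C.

B is below A, so f_B = 473.7 − 6.5 = 467.2 Hz.
C is above B, so f_C = 467.2 + 5.3 = 472.5 Hz.

472.5 Hz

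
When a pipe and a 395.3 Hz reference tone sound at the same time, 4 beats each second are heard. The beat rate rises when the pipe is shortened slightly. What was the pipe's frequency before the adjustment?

|f − 395.3| = 4, so the pipe was at either 391.3 Hz or 399.3 Hz.
A shorter pipe has a higher fundamental; the adjustment raises the pipe's frequency.
The beat rate rose, so the adjustment moved the pipe further from 395.3 Hz — it was already above the reference.

399.3 Hz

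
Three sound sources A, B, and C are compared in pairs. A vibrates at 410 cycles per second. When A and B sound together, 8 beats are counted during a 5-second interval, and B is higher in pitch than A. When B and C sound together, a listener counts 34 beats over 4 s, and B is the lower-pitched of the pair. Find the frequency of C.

A–B: Beat frequency = 8/5 = 1.6 Hz.
B is above A, so f_B = 410 + 1.6 = 411.6 Hz.
B–C: Beat frequency = 34/4 = 8.5 Hz.
C is above B, so f_C = 411.6 + 8.5 = 420.1 Hz.

420.1 Hz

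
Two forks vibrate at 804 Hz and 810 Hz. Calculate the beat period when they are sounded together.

f_beat = |804 − 810| = 6 Hz.
Beat period T = 1 / f_beat = 1 / 6 s.

0.167 s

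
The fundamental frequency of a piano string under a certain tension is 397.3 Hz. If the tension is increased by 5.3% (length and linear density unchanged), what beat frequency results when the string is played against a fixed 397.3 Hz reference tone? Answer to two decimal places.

10.39 Hz

For a string, f ∝ √T, so the new frequency is 397.3·√1.053 = 407.6925 Hz.
f_beat = |407.6925 − 397.3| = 10.39 Hz.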